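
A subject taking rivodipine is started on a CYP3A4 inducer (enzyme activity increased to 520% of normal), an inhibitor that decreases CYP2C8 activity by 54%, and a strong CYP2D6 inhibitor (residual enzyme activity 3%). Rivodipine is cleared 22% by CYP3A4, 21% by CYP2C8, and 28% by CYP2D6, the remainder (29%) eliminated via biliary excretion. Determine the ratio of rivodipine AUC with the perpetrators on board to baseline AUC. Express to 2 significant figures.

0.65

The CYP3A4 pathway (22% of clearance) is boosted to 5.2× activity: 0.22 × 5.2 = 1.144.
The CYP2C8 pathway (21% of clearance) is reduced to 0.46× activity: 0.21 × 0.46 = 0.0966.
The CYP2D6 pathway (28% of clearance) drops to 0.03× activity: 0.28 × 0.03 = 0.0084.
Non-CYP routes (29%) are unchanged.
New clearance relative to baseline: 1.144 + 0.0966 + 0.0084 + 0.29 = 1.539.
AUC ∝ 1/CL: fold-change = 1 / 1.539 = 0.65.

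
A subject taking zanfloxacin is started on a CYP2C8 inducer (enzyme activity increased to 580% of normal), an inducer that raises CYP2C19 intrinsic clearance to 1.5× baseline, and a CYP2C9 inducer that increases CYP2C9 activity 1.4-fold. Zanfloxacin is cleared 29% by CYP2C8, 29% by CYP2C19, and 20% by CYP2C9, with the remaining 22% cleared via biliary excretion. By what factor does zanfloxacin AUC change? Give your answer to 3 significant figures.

The CYP2C8 pathway (29% of clearance) increases to 5.8× activity: 0.29 × 5.8 = 1.682.
The CYP2C19 pathway (29% of clearance) rises to 1.5× activity: 0.29 × 1.5 = 0.435.
The CYP2C9 pathway (20% of clearance) is boosted to 1.4× activity: 0.2 × 1.4 = 0.28.
The remaining 22% of clearance is unaffected.
New clearance relative to baseline: 1.682 + 0.435 + 0.28 + 0.22 = 2.617.
Because AUC varies inversely with clearance, the combined effect is 1 / 2.617 = 0.382.

0.382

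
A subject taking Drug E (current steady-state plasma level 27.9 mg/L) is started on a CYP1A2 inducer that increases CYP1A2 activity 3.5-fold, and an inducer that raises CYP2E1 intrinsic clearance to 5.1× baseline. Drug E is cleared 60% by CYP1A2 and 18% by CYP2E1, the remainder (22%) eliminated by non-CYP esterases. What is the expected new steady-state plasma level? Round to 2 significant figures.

8.6 mg/L

The CYP1A2 pathway (60% of clearance) rises to 3.5× activity: 0.6 × 3.5 = 2.1.
The CYP2E1 pathway (18% of clearance) rises to 5.1× activity: 0.18 × 5.1 = 0.918.
The remaining 22% of clearance is unaffected.
New clearance relative to baseline: 2.1 + 0.918 + 0.22 = 3.238.
Dividing the baseline by the relative clearance: 27.9 / 3.238 = 8.6 mg/L.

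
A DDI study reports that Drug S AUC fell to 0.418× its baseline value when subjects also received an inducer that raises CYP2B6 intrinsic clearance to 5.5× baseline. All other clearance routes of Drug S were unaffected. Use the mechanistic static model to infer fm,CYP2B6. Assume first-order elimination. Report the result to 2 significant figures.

0.31

Write x for the fraction cleared via CYP2B6. The observed AUC change means clearance rose to 1/0.418 = 2.392 of baseline.
Only the CYP2B6 route changed, so 2.392 = x·5.5 + (1 − x), giving x = 0.31.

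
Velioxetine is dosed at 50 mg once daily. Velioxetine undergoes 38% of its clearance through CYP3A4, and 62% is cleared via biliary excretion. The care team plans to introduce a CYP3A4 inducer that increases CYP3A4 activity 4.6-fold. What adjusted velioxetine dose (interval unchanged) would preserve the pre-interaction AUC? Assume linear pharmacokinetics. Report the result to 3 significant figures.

118 mg

CYP3A4: 0.38 × 4.6 = 1.748
Other: 0.62 (unchanged)
New clearance relative to baseline: 1.748 + 0.62 = 2.368.
Exposure is unchanged when dose changes in proportion to clearance. New dose = 50 mg × 2.368 = 118 mg.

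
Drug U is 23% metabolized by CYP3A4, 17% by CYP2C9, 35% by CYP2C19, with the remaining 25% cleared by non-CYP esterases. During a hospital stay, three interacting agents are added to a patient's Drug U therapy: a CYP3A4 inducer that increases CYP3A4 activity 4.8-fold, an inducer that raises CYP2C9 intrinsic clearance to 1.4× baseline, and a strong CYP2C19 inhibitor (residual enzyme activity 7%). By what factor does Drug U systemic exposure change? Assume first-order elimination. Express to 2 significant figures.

The CYP3A4 pathway (23% of clearance) increases to 4.8× activity: 0.23 × 4.8 = 1.104.
The CYP2C9 pathway (17% of clearance) rises to 1.4× activity: 0.17 × 1.4 = 0.238.
The CYP2C19 pathway (35% of clearance) falls to 0.07× activity: 0.35 × 0.07 = 0.0245.
Non-CYP routes (25%) are unchanged.
CL_new/CL_old = 1.104 + 0.238 + 0.0245 + 0.25 = 1.6165.
Systemic exposure ∝ 1/CL: fold-change = 1 / 1.6165 = 0.62.

0.62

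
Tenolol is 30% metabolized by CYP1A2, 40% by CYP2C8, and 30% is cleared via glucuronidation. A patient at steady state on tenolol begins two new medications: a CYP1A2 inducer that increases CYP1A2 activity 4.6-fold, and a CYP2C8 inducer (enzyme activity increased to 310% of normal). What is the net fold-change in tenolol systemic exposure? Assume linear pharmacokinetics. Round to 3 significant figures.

The CYP1A2 pathway (30% of clearance) rises to 4.6× activity: 0.3 × 4.6 = 1.38.
The CYP2C8 pathway (40% of clearance) rises to 3.1× activity: 0.4 × 3.1 = 1.24.
The remaining 30% of clearance is unaffected.
Relative clearance = 1.38 + 1.24 + 0.3 = 2.92.
Because systemic exposure varies inversely with clearance, the combined effect is 1 / 2.92 = 0.342.

0.342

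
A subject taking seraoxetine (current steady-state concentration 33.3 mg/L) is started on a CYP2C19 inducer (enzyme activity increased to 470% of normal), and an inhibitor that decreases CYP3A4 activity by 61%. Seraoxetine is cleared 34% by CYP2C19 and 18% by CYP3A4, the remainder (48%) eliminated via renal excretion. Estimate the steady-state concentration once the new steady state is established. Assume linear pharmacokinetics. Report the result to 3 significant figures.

15.5 mg/L

CYP2C19: 0.34 × 4.7 = 1.598
CYP3A4: 0.18 × 0.39 = 0.0702
Other: 0.48 (unchanged)
New clearance relative to baseline: 1.598 + 0.0702 + 0.48 = 2.1482.
Dividing the baseline by the relative clearance: 33.3 / 2.1482 = 15.5 mg/L.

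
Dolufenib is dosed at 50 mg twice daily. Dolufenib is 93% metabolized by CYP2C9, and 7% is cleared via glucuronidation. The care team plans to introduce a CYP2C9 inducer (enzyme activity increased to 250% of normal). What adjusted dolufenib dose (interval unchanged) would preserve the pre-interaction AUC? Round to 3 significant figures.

120 mg

The CYP2C9 pathway (93% of clearance) is boosted to 2.5× activity: 0.93 × 2.5 = 2.325.
The remaining 7% of clearance is unaffected.
CL_new/CL_old = 2.325 + 0.07 = 2.395.
To maintain the same steady-state level, dose must scale with clearance: new dose = 50 × 2.395 = 120 mg.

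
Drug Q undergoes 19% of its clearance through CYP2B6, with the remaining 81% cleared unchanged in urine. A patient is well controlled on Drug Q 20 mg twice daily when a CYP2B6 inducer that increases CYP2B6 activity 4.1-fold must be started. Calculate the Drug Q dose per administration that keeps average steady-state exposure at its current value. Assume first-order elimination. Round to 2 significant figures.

The CYP2B6 pathway (19% of clearance) is boosted to 4.1× activity: 0.19 × 4.1 = 0.779.
Non-CYP routes (81%) are unchanged.
CL_new/CL_old = 0.779 + 0.81 = 1.589.
Exposure is unchanged when dose changes in proportion to clearance. New dose = 20 mg × 1.589 = 32 mg.

32 mg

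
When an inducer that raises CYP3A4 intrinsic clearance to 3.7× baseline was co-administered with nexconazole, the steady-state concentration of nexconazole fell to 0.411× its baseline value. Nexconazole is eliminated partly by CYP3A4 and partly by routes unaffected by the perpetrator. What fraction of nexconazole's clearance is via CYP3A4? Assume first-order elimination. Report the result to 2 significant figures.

CL'/CL = 1 / 0.411 = 2.433
3.7·fm + (1 − fm) = 2.433
fm = (2.433 − 1) / (3.7 − 1) = 0.53

0.53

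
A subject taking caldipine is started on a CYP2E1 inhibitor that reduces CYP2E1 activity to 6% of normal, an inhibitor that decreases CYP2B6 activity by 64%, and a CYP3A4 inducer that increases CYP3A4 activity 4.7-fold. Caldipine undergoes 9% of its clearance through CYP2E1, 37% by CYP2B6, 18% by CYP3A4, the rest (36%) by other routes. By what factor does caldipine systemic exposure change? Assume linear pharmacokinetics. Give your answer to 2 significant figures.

0.74

The CYP2E1 pathway (9% of clearance) drops to 0.06× activity: 0.09 × 0.06 = 0.0054.
The CYP2B6 pathway (37% of clearance) is reduced to 0.36× activity: 0.37 × 0.36 = 0.1332.
The CYP3A4 pathway (18% of clearance) rises to 4.7× activity: 0.18 × 4.7 = 0.846.
The remaining 36% of clearance is unaffected.
CL_new/CL_old = 0.0054 + 0.1332 + 0.846 + 0.36 = 1.3446.
Because systemic exposure varies inversely with clearance, the combined effect is 1 / 1.3446 = 0.74.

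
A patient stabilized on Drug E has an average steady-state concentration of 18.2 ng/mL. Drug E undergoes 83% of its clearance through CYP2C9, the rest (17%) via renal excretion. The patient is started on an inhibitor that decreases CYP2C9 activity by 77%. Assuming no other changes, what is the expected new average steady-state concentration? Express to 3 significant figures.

The CYP2C9 pathway (83% of clearance) drops to 0.23× activity: 0.83 × 0.23 = 0.1909.
The remaining 17% of clearance is unaffected.
Relative clearance = 0.1909 + 0.17 = 0.3609.
New average steady-state concentration = baseline ÷ relative clearance = 18.2 / 0.3609 = 50.4 ng/mL.

50.4 ng/mL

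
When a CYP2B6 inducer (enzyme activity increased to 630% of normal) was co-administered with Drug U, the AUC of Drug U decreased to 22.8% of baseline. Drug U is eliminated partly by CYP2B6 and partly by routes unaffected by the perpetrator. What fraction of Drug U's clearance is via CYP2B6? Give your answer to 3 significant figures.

0.639

Write x for the fraction cleared via CYP2B6. The observed AUC change means clearance rose to 1/0.228 = 4.386 of baseline.
Setting x·6.3 + (1 − x) = 4.386 and solving: x = (4.386 − 1)/(6.3 − 1) = 0.639.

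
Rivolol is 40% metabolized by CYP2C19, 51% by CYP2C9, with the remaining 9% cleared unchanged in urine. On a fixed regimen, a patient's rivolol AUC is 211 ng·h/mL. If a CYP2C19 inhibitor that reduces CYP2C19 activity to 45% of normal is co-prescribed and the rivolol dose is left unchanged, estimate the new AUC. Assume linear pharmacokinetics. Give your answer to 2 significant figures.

2.7 × 10² ng·h/mL

The CYP2C19 pathway (40% of clearance) drops to 0.45× activity: 0.4 × 0.45 = 0.18.
CYP2C9 (51%) and the residual 9% are unaffected.
CL_new/CL_old = 0.18 + 0.51 + 0.09 = 0.78.
New AUC = baseline ÷ relative clearance = 211 / 0.78 = 2.7 × 10² ng·h/mL.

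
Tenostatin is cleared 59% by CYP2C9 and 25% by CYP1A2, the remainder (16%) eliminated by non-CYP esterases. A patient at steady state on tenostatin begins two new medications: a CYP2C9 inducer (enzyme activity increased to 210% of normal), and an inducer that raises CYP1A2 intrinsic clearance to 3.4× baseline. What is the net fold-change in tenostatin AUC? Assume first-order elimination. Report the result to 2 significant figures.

0.44

The CYP2C9 pathway (59% of clearance) rises to 2.1× activity: 0.59 × 2.1 = 1.239.
The CYP1A2 pathway (25% of clearance) is boosted to 3.4× activity: 0.25 × 3.4 = 0.85.
The remaining 16% of clearance is unaffected.
New clearance relative to baseline: 1.239 + 0.85 + 0.16 = 2.249.
Net AUC ratio = 1 / 2.249 = 0.44.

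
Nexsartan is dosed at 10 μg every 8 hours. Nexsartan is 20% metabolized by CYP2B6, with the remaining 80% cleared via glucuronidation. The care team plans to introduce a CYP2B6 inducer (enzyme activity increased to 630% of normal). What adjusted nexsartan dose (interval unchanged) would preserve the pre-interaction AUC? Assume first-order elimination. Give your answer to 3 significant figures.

The CYP2B6 pathway (20% of clearance) rises to 6.3× activity: 0.2 × 6.3 = 1.26.
Non-CYP routes (80%) are unchanged.
Relative clearance = 1.26 + 0.8 = 2.06.
Exposure is unchanged when dose changes in proportion to clearance. New dose = 10 μg × 2.06 = 20.6 μg.

20.6 μg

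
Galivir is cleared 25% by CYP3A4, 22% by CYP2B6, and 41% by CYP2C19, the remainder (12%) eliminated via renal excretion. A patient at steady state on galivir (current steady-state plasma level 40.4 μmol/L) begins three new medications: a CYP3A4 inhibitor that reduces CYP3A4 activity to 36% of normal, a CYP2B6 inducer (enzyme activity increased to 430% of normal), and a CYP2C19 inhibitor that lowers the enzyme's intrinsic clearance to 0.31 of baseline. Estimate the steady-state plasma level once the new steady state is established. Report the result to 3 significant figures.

The CYP3A4 pathway (25% of clearance) falls to 0.36× activity: 0.25 × 0.36 = 0.09.
The CYP2B6 pathway (22% of clearance) increases to 4.3× activity: 0.22 × 4.3 = 0.946.
The CYP2C19 pathway (41% of clearance) falls to 0.31× activity: 0.41 × 0.31 = 0.1271.
Non-CYP routes (12%) are unchanged.
Relative clearance = 0.09 + 0.946 + 0.1271 + 0.12 = 1.2831.
Dividing the baseline by the relative clearance: 40.4 / 1.2831 = 31.5 μmol/L.

31.5 μmol/L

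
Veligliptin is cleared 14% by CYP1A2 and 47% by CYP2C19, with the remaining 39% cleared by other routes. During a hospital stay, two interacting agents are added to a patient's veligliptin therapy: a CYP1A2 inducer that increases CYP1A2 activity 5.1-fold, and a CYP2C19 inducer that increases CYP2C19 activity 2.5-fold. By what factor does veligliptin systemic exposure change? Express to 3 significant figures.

CYP1A2: 0.14 × 5.1 = 0.714
CYP2C19: 0.47 × 2.5 = 1.175
Other: 0.39 (unchanged)
Relative clearance = 0.714 + 1.175 + 0.39 = 2.279.
Net systemic exposure ratio = 1 / 2.279 = 0.439.

0.439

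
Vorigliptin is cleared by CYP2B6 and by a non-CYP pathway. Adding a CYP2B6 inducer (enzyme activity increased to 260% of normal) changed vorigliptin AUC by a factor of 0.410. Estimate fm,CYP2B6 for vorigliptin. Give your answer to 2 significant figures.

Call the CYP2B6 fraction fm. After the interaction, CL_new/CL_old = fm × 2.6 + (1 − fm).
AUC ratio = 1 / (new CL fraction), so new CL fraction = 1 / 0.410 = 2.439.
fm × 2.6 + 1 − fm = 2.439  ⇒  fm × (2.6 − 1) = 1.439  ⇒  fm = 0.90.

0.90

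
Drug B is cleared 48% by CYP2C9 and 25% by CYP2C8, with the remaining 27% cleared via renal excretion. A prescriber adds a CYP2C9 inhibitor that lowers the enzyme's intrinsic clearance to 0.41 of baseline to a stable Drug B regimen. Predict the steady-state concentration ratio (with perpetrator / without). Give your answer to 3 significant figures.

1.40

CYP2C9: 0.48 × 0.41 = 0.1968
CYP2C8: 0.25 (unchanged)
Other: 0.27 (unchanged)
Relative clearance = 0.1968 + 0.25 + 0.27 = 0.7168.
Steady-state concentration is inversely proportional to clearance, so the fold-change is 1 / 0.7168 = 1.40.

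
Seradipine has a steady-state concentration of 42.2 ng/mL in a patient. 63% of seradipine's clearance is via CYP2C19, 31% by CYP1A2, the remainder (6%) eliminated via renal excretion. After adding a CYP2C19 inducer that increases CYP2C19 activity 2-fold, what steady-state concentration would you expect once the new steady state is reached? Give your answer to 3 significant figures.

25.9 ng/mL

The CYP2C19 pathway (63% of clearance) rises to 2× activity: 0.63 × 2 = 1.26.
CYP1A2 (31%) and the residual 6% are unaffected.
Relative clearance = 1.26 + 0.31 + 0.06 = 1.63.
With dosing unchanged, steady-state concentration scales as 1/CL: 42.2 / 1.63 = 25.9 ng/mL.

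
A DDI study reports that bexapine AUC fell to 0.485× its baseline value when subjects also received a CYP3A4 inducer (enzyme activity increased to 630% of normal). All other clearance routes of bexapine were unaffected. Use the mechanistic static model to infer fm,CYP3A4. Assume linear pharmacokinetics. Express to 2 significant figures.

0.20

Call the CYP3A4 fraction fm. After the interaction, CL_new/CL_old = fm × 6.3 + (1 − fm).
AUC ratio = 1 / (new CL fraction), so new CL fraction = 1 / 0.485 = 2.062.
fm × 6.3 + 1 − fm = 2.062  ⇒  fm × (6.3 − 1) = 1.062  ⇒  fm = 0.20.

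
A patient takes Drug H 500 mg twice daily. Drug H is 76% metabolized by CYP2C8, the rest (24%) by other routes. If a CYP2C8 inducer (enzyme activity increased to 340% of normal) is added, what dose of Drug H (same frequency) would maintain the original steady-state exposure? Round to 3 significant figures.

1.41 × 10³ mg

CYP2C8: 0.76 × 3.4 = 2.584
Other: 0.24 (unchanged)
Relative clearance = 2.584 + 0.24 = 2.824.
Css,avg = (dose rate)/CL, so holding Css fixed requires dose ∝ CL: 500 × 2.824 = 1.41 × 10³ mg.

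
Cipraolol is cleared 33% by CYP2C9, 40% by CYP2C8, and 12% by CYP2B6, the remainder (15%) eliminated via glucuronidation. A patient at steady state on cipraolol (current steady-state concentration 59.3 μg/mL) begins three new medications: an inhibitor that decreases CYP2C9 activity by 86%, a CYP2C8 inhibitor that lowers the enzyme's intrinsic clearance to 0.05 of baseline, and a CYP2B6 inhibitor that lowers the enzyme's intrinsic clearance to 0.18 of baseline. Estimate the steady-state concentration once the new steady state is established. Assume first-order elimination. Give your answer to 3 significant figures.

249 μg/mL

CYP2C9: 0.33 × 0.14 = 0.0462
CYP2C8: 0.4 × 0.05 = 0.02
CYP2B6: 0.12 × 0.18 = 0.0216
Other: 0.15 (unchanged)
New clearance relative to baseline: 0.0462 + 0.02 + 0.0216 + 0.15 = 0.2378.
Steady-state concentration ∝ 1/CL: new value = 59.3 / 0.2378 = 249 μg/mL.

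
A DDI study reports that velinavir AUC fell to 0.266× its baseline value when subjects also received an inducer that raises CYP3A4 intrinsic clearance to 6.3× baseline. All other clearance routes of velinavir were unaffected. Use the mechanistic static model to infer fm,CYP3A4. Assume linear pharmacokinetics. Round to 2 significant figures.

Let fm be the CYP3A4 fraction. New clearance relative to baseline = fm × 6.3 + (1 − fm).
AUC ratio = 1 / (new CL fraction), so new CL fraction = 1 / 0.266 = 3.759.
fm × 6.3 + 1 − fm = 3.759  ⇒  fm × (6.3 − 1) = 2.759  ⇒  fm = 0.52.

0.52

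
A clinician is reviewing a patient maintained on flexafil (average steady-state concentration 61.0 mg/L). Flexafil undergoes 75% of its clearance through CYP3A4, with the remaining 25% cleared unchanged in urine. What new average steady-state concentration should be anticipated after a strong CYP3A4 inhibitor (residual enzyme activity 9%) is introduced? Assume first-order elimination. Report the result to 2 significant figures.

CYP3A4: 0.75 × 0.09 = 0.0675
Other: 0.25 (unchanged)
Relative clearance = 0.0675 + 0.25 = 0.3175.
Average steady-state concentration ∝ 1/CL, so new value = 61.0 / 0.3175 = 1.9 × 10² mg/L.

1.9 × 10² mg/L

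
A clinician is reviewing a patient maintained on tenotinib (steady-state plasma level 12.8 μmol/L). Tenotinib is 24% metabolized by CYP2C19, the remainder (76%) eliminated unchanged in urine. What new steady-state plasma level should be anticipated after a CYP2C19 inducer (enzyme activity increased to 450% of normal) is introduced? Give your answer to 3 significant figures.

6.96 μmol/L

The CYP2C19 pathway (24% of clearance) rises to 4.5× activity: 0.24 × 4.5 = 1.08.
Non-CYP routes (76%) are unchanged.
CL_new/CL_old = 1.08 + 0.76 = 1.84.
New steady-state plasma level = baseline ÷ relative clearance = 12.8 / 1.84 = 6.96 μmol/L.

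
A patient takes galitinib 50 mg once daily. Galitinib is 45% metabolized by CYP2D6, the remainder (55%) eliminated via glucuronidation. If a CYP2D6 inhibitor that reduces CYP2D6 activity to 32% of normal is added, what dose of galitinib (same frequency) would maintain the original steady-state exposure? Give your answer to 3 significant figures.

34.7 mg

The CYP2D6 pathway (45% of clearance) falls to 0.32× activity: 0.45 × 0.32 = 0.144.
The remaining 55% of clearance is unaffected.
CL_new/CL_old = 0.144 + 0.55 = 0.694.
To maintain the same steady-state level, dose must scale with clearance: new dose = 50 × 0.694 = 34.7 mg.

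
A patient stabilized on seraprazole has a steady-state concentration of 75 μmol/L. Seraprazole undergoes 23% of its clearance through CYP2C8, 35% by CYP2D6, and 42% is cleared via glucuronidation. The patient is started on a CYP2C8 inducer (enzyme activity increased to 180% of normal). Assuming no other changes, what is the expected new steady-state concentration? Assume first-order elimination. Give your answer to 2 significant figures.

CYP2C8: 0.23 × 1.8 = 0.414
CYP2D6: 0.35 (unchanged)
Other: 0.42 (unchanged)
CL_new/CL_old = 0.414 + 0.35 + 0.42 = 1.184.
With dosing unchanged, steady-state concentration scales as 1/CL: 75 / 1.184 = 63 μmol/L.

63 μmol/L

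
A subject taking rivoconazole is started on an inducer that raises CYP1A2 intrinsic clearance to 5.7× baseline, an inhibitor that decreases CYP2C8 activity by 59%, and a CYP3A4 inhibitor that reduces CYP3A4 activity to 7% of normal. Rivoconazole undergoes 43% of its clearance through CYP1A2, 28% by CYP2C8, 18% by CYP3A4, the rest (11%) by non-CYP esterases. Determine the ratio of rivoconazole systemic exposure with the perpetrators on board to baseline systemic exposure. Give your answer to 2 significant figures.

0.37

The CYP1A2 pathway (43% of clearance) increases to 5.7× activity: 0.43 × 5.7 = 2.451.
The CYP2C8 pathway (28% of clearance) is reduced to 0.41× activity: 0.28 × 0.41 = 0.1148.
The CYP3A4 pathway (18% of clearance) falls to 0.07× activity: 0.18 × 0.07 = 0.0126.
Non-CYP routes (11%) are unchanged.
Relative clearance = 2.451 + 0.1148 + 0.0126 + 0.11 = 2.6884.
Systemic exposure ∝ 1/CL: fold-change = 1 / 2.6884 = 0.37.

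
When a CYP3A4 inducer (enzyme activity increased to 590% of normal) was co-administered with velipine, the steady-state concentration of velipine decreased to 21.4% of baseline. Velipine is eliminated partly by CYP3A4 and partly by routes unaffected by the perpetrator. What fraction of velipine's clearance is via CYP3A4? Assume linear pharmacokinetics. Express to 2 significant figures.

Call the CYP3A4 fraction fm. After the interaction, CL_new/CL_old = fm × 5.9 + (1 − fm).
Steady-state concentration ratio = 1 / (new CL fraction), so new CL fraction = 1 / 0.214 = 4.673.
fm × 5.9 + 1 − fm = 4.673  ⇒  fm × (5.9 − 1) = 3.673  ⇒  fm = 0.75.

0.75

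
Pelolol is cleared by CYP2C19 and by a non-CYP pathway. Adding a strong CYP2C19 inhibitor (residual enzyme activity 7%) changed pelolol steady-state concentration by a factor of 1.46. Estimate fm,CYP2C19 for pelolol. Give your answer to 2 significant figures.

CL'/CL = 1 / 1.46 = 0.6849
0.07·fm + (1 − fm) = 0.6849
fm = (0.6849 − 1) / (0.07 − 1) = 0.34

0.34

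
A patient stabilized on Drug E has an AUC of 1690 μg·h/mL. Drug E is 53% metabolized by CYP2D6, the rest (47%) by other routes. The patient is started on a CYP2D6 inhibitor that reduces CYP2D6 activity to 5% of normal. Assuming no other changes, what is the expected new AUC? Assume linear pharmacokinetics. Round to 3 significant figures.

CYP2D6: 0.53 × 0.05 = 0.0265
Other: 0.47 (unchanged)
New clearance relative to baseline: 0.0265 + 0.47 = 0.4965.
With dosing unchanged, AUC scales as 1/CL: 1690 / 0.4965 = 3.40 × 10³ μg·h/mL.

3.40 × 10³ μg·h/mL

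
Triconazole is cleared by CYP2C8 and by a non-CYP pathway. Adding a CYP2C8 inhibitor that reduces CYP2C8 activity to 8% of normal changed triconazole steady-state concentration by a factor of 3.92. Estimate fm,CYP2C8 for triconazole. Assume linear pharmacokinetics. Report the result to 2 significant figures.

0.81

Let x = fm,CYP2C8. Because steady-state concentration ∝ 1/CL, relative clearance fell to 1/3.92 = 0.2551.
Setting x·0.08 + (1 − x) = 0.2551 and solving: x = (0.2551 − 1)/(0.08 − 1) = 0.81.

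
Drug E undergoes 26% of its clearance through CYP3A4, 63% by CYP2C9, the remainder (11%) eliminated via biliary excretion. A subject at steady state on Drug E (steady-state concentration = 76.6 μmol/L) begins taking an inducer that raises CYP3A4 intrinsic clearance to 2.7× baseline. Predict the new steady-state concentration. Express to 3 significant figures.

53.1 μmol/L

The CYP3A4 pathway (26% of clearance) is boosted to 2.7× activity: 0.26 × 2.7 = 0.702.
CYP2C9 (63%) and the residual 11% are unaffected.
CL_new/CL_old = 0.702 + 0.63 + 0.11 = 1.442.
New steady-state concentration = baseline ÷ relative clearance = 76.6 / 1.442 = 53.1 μmol/L.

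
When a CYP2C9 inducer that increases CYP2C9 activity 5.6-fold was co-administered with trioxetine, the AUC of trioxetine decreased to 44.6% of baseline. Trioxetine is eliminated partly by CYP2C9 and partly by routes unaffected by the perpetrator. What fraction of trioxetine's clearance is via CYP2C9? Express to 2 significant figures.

0.27

CL'/CL = 1 / 0.446 = 2.242
5.6·fm + (1 − fm) = 2.242
fm = (2.242 − 1) / (5.6 − 1) = 0.27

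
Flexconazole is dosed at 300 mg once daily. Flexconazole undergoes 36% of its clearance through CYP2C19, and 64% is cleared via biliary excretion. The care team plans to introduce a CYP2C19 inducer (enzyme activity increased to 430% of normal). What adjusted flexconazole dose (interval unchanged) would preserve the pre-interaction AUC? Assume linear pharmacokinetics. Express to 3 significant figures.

The CYP2C19 pathway (36% of clearance) rises to 4.3× activity: 0.36 × 4.3 = 1.548.
Non-CYP routes (64%) are unchanged.
New clearance relative to baseline: 1.548 + 0.64 = 2.188.
Exposure is unchanged when dose changes in proportion to clearance. New dose = 300 mg × 2.188 = 656 mg.

656 mg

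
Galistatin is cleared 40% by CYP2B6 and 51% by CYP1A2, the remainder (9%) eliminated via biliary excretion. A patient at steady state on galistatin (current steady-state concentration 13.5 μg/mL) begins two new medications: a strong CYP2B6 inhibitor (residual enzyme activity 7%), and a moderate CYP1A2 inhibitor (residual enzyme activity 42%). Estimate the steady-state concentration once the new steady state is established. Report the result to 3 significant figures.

40.6 μg/mL

The CYP2B6 pathway (40% of clearance) is reduced to 0.07× activity: 0.4 × 0.07 = 0.028.
The CYP1A2 pathway (51% of clearance) is reduced to 0.42× activity: 0.51 × 0.42 = 0.2142.
The remaining 9% of clearance is unaffected.
New clearance relative to baseline: 0.028 + 0.2142 + 0.09 = 0.3322.
Steady-state concentration ∝ 1/CL: new value = 13.5 / 0.3322 = 40.6 μg/mL.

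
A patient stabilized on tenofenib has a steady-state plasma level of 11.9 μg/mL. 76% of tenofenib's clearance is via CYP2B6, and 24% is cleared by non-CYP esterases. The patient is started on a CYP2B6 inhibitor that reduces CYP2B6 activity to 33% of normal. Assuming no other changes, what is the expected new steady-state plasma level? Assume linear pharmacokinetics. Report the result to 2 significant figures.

24 μg/mL

The CYP2B6 pathway (76% of clearance) falls to 0.33× activity: 0.76 × 0.33 = 0.2508.
The remaining 24% of clearance is unaffected.
CL_new/CL_old = 0.2508 + 0.24 = 0.4908.
New steady-state plasma level = baseline ÷ relative clearance = 11.9 / 0.4908 = 24 μg/mL.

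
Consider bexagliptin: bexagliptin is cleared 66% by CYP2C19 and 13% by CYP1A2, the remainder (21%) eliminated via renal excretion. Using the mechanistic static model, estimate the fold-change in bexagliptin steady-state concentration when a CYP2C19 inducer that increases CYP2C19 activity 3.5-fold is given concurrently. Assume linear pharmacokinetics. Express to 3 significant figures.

The CYP2C19 pathway (66% of clearance) increases to 3.5× activity: 0.66 × 3.5 = 2.31.
CYP1A2 (13%) and the residual 21% are unaffected.
CL_new/CL_old = 2.31 + 0.13 + 0.21 = 2.65.
Steady-state concentration ratio = CL_old/CL_new = 1 / 2.65 = 0.377.

0.377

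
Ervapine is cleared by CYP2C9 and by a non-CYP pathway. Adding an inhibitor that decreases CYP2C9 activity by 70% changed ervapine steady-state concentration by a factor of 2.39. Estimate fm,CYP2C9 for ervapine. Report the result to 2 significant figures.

0.83

CL'/CL = 1 / 2.39 = 0.4184
0.3·fm + (1 − fm) = 0.4184
fm = (0.4184 − 1) / (0.3 − 1) = 0.83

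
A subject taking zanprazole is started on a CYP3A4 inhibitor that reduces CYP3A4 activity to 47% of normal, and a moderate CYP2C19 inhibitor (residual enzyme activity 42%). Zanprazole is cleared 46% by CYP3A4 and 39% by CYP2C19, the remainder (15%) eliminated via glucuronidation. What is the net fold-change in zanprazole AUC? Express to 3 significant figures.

The CYP3A4 pathway (46% of clearance) falls to 0.47× activity: 0.46 × 0.47 = 0.2162.
The CYP2C19 pathway (39% of clearance) falls to 0.42× activity: 0.39 × 0.42 = 0.1638.
The remaining 15% of clearance is unaffected.
Relative clearance = 0.2162 + 0.1638 + 0.15 = 0.53.
Because AUC varies inversely with clearance, the combined effect is 1 / 0.53 = 1.89.

1.89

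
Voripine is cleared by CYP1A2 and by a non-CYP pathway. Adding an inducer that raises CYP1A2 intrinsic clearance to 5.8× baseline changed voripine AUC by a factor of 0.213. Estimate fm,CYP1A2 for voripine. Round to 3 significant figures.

0.770

Call the CYP1A2 fraction fm. After the interaction, CL_new/CL_old = fm × 5.8 + (1 − fm).
AUC ratio = 1 / (new CL fraction), so new CL fraction = 1 / 0.213 = 4.695.
fm × 5.8 + 1 − fm = 4.695  ⇒  fm × (5.8 − 1) = 3.695  ⇒  fm = 0.770.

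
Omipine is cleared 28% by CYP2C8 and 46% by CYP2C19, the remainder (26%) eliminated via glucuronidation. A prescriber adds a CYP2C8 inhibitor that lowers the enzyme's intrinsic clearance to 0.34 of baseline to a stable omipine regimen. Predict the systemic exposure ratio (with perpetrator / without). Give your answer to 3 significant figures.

1.23

CYP2C8: 0.28 × 0.34 = 0.0952
CYP2C19: 0.46 (unchanged)
Other: 0.26 (unchanged)
Relative clearance = 0.0952 + 0.46 + 0.26 = 0.8152.
Systemic exposure is inversely proportional to clearance, so the fold-change is 1 / 0.8152 = 1.23.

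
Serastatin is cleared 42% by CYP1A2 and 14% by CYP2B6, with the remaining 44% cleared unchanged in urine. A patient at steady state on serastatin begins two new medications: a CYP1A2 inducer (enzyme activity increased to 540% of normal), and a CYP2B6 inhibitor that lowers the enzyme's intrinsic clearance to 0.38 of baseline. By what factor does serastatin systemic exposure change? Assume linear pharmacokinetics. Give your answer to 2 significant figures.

CYP1A2: 0.42 × 5.4 = 2.268
CYP2B6: 0.14 × 0.38 = 0.0532
Other: 0.44 (unchanged)
New clearance relative to baseline: 2.268 + 0.0532 + 0.44 = 2.7612.
Net systemic exposure ratio = 1 / 2.7612 = 0.36.

0.36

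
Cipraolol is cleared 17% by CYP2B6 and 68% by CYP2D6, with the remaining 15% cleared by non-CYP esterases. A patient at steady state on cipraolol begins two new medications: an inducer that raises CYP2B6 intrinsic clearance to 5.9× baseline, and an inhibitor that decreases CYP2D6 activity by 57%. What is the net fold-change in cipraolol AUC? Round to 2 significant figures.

The CYP2B6 pathway (17% of clearance) is boosted to 5.9× activity: 0.17 × 5.9 = 1.003.
The CYP2D6 pathway (68% of clearance) falls to 0.43× activity: 0.68 × 0.43 = 0.2924.
Non-CYP routes (15%) are unchanged.
Relative clearance = 1.003 + 0.2924 + 0.15 = 1.4454.
AUC ∝ 1/CL: fold-change = 1 / 1.4454 = 0.69.

0.69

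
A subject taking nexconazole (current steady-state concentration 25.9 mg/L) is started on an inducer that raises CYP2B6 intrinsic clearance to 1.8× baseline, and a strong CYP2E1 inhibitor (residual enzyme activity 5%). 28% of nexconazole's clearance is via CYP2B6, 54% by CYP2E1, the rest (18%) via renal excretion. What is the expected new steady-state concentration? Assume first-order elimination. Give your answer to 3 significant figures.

The CYP2B6 pathway (28% of clearance) rises to 1.8× activity: 0.28 × 1.8 = 0.504.
The CYP2E1 pathway (54% of clearance) drops to 0.05× activity: 0.54 × 0.05 = 0.027.
Non-CYP routes (18%) are unchanged.
New clearance relative to baseline: 0.504 + 0.027 + 0.18 = 0.711.
New steady-state concentration = 25.9 / 0.711 = 36.4 mg/L (concentration scales inversely with clearance).

36.4 mg/L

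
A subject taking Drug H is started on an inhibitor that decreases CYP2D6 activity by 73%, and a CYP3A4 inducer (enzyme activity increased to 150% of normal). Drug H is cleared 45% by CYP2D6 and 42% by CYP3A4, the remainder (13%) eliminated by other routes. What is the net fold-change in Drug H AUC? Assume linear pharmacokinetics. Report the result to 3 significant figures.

CYP2D6: 0.45 × 0.27 = 0.1215
CYP3A4: 0.42 × 1.5 = 0.63
Other: 0.13 (unchanged)
New clearance relative to baseline: 0.1215 + 0.63 + 0.13 = 0.8815.
AUC ∝ 1/CL: fold-change = 1 / 0.8815 = 1.13.

1.13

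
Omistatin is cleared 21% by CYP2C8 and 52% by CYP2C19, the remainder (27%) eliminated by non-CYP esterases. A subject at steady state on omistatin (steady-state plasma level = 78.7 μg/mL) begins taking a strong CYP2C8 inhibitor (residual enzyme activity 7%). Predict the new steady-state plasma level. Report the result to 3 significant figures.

97.8 μg/mL

The CYP2C8 pathway (21% of clearance) is reduced to 0.07× activity: 0.21 × 0.07 = 0.0147.
CYP2C19 (52%) and the residual 27% are unaffected.
Relative clearance = 0.0147 + 0.52 + 0.27 = 0.8047.
Steady-state plasma level ∝ 1/CL, so new value = 78.7 / 0.8047 = 97.8 μg/mL.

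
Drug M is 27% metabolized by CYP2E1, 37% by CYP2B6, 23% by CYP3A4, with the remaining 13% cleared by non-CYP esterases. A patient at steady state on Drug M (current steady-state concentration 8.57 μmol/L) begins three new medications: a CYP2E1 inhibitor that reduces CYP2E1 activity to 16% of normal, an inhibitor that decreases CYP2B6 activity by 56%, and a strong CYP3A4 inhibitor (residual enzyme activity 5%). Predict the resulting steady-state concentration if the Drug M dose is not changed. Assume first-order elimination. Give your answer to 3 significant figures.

24.7 μmol/L

CYP2E1: 0.27 × 0.16 = 0.0432
CYP2B6: 0.37 × 0.44 = 0.1628
CYP3A4: 0.23 × 0.05 = 0.0115
Other: 0.13 (unchanged)
New clearance relative to baseline: 0.0432 + 0.1628 + 0.0115 + 0.13 = 0.3475.
Dividing the baseline by the relative clearance: 8.57 / 0.3475 = 24.7 μmol/L.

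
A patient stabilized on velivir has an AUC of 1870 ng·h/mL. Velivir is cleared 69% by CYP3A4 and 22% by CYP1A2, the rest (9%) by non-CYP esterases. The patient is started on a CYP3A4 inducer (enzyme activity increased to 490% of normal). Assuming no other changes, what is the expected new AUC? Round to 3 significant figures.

The CYP3A4 pathway (69% of clearance) is boosted to 4.9× activity: 0.69 × 4.9 = 3.381.
CYP1A2 (22%) and the residual 9% are unaffected.
CL_new/CL_old = 3.381 + 0.22 + 0.09 = 3.691.
With dosing unchanged, AUC scales as 1/CL: 1870 / 3.691 = 507 ng·h/mL.

507 ng·h/mL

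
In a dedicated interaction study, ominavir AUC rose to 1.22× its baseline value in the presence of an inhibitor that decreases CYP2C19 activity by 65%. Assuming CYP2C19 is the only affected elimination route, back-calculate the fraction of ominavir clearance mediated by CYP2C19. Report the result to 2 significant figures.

0.28

Call the CYP2C19 fraction fm. After the interaction, CL_new/CL_old = fm × 0.35 + (1 − fm).
AUC ratio = 1 / (new CL fraction), so new CL fraction = 1 / 1.22 = 0.8197.
fm × 0.35 + 1 − fm = 0.8197  ⇒  fm × (0.35 − 1) = −0.1803  ⇒  fm = 0.28.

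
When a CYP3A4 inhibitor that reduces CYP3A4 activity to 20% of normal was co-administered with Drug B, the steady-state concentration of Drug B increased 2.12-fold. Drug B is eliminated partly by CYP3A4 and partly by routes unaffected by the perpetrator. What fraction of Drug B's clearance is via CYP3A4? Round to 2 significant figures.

Let x = fm,CYP3A4. Because steady-state concentration ∝ 1/CL, relative clearance fell to 1/2.12 = 0.4717.
Setting x·0.2 + (1 − x) = 0.4717 and solving: x = (0.4717 − 1)/(0.2 − 1) = 0.66.

0.66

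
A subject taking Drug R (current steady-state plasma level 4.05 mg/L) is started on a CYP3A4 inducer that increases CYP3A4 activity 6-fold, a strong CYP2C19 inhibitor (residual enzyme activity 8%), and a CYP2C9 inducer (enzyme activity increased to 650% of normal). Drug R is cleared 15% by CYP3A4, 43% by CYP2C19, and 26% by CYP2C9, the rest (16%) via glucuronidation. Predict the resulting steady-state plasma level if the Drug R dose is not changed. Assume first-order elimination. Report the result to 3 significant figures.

The CYP3A4 pathway (15% of clearance) is boosted to 6× activity: 0.15 × 6 = 0.9.
The CYP2C19 pathway (43% of clearance) falls to 0.08× activity: 0.43 × 0.08 = 0.0344.
The CYP2C9 pathway (26% of clearance) increases to 6.5× activity: 0.26 × 6.5 = 1.69.
Non-CYP routes (16%) are unchanged.
New clearance relative to baseline: 0.9 + 0.0344 + 1.69 + 0.16 = 2.7844.
New steady-state plasma level = 4.05 / 2.7844 = 1.45 mg/L (concentration scales inversely with clearance).

1.45 mg/L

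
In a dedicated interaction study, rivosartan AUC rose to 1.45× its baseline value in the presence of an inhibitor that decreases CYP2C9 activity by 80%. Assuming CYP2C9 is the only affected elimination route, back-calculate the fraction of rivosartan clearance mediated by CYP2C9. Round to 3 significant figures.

0.388

Call the CYP2C9 fraction fm. After the interaction, CL_new/CL_old = fm × 0.2 + (1 − fm).
AUC ratio = 1 / (new CL fraction), so new CL fraction = 1 / 1.45 = 0.6897.
fm × 0.2 + 1 − fm = 0.6897  ⇒  fm × (0.2 − 1) = −0.3103  ⇒  fm = 0.388.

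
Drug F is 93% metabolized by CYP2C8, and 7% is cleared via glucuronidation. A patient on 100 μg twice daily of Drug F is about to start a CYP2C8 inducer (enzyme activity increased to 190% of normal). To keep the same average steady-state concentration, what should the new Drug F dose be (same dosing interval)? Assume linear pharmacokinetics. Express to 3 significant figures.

184 μg

The CYP2C8 pathway (93% of clearance) rises to 1.9× activity: 0.93 × 1.9 = 1.767.
The remaining 7% of clearance is unaffected.
Relative clearance = 1.767 + 0.07 = 1.837.
To maintain the same steady-state level, dose must scale with clearance: new dose = 100 × 1.837 = 184 μg.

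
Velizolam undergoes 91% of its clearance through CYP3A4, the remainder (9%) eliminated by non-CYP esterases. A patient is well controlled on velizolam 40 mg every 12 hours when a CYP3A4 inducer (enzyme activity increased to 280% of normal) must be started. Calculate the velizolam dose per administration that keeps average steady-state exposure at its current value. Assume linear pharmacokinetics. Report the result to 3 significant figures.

The CYP3A4 pathway (91% of clearance) is boosted to 2.8× activity: 0.91 × 2.8 = 2.548.
The remaining 9% of clearance is unaffected.
New clearance relative to baseline: 2.548 + 0.09 = 2.638.
Exposure is unchanged when dose changes in proportion to clearance. New dose = 40 mg × 2.638 = 106 mg.

106 mg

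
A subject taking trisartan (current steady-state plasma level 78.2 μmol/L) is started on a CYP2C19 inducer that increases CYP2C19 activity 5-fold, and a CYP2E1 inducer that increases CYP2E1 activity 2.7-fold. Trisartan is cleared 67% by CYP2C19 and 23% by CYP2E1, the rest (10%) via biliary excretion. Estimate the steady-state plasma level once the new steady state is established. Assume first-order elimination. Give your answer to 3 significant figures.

The CYP2C19 pathway (67% of clearance) is boosted to 5× activity: 0.67 × 5 = 3.35.
The CYP2E1 pathway (23% of clearance) is boosted to 2.7× activity: 0.23 × 2.7 = 0.621.
The remaining 10% of clearance is unaffected.
New clearance relative to baseline: 3.35 + 0.621 + 0.1 = 4.071.
Steady-state plasma level ∝ 1/CL: new value = 78.2 / 4.071 = 19.2 μmol/L.

19.2 μmol/L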